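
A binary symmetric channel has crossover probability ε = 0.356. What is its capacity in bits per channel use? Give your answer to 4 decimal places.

Binary symmetric channel: C = 1 − h₂(ε) where h₂ is the binary entropy function.
h₂(0.356) = −0.356·log₂0.356 − 0.644·log₂0.644 = 0.9393.
C = 1 − 0.9393 = 0.0607 bits per channel use.

0.0607 bits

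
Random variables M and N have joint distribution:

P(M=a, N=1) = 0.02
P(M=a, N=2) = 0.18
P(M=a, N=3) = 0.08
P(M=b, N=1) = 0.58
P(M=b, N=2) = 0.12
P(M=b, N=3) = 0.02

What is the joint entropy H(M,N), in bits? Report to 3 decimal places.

H(M,N) = −Σ p(x,y)·log₂ p(x,y) over all 6 cells.
  cell (a,1): −0.02·log₂0.02 = 0.1129
  cell (a,2): −0.18·log₂0.18 = 0.4453
  cell (a,3): −0.08·log₂0.08 = 0.2915
  cell (b,1): −0.58·log₂0.58 = 0.4558
  cell (b,2): −0.12·log₂0.12 = 0.3671
  cell (b,3): −0.02·log₂0.02 = 0.1129
Sum = 1.785 bits.

1.785 bits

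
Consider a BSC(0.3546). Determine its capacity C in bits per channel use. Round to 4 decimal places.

0.0619 bits

Binary symmetric channel: C = 1 − h₂(ε) where h₂ is the binary entropy function.
h₂(0.3546) = −0.3546·log₂0.3546 − 0.6454·log₂0.6454 = 0.9381.
C = 1 − 0.9381 = 0.0619 bits per channel use.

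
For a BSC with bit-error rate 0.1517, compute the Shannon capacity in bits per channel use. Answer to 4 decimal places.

0.3859 bits

Binary symmetric channel: C = 1 − h₂(ε) where h₂ is the binary entropy function.
h₂(0.1517) = −0.1517·log₂0.1517 − 0.8483·log₂0.8483 = 0.6141.
C = 1 − 0.6141 = 0.3859 bits per channel use.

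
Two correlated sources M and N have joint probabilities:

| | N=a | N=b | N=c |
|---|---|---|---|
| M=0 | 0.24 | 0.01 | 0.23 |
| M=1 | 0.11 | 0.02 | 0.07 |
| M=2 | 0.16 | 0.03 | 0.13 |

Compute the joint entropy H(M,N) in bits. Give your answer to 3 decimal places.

H(M,N) = −Σ p(x,y)·log₂ p(x,y) over all 9 cells.
  cell (0,a): −0.24·log₂0.24 = 0.4941
  cell (0,b): −0.01·log₂0.01 = 0.0664
  cell (0,c): −0.23·log₂0.23 = 0.4877
  cell (1,a): −0.11·log₂0.11 = 0.3503
  cell (1,b): −0.02·log₂0.02 = 0.1129
  cell (1,c): −0.07·log₂0.07 = 0.2686
  cell (2,a): −0.16·log₂0.16 = 0.4230
  cell (2,b): −0.03·log₂0.03 = 0.1518
  cell (2,c): −0.13·log₂0.13 = 0.3826
Sum = 2.737 bits.

2.737 bits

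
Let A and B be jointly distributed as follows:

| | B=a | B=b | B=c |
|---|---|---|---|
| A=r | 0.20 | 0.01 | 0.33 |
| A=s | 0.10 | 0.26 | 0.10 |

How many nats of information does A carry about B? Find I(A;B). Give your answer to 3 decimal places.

0.223 nats

Marginals: p(A) = (0.5400, 0.4600), p(B) = (0.3000, 0.2700, 0.4300).
I(A;B) = H(A) + H(B) − H(A,B).
H(A) = 0.6899, H(B) = 1.0776, H(A,B) = 1.5446.
I(A;B) = 0.6899 + 1.0776 − 1.5446 = 0.223 nats.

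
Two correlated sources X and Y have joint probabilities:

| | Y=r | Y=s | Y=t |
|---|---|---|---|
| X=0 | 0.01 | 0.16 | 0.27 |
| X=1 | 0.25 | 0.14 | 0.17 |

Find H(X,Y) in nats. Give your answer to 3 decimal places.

H(X,Y) = −Σ p(x,y)·ln p(x,y) over all 6 cells.
  cell (0,r): −0.01·ln0.01 = 0.0461
  cell (0,s): −0.16·ln0.16 = 0.2932
  cell (0,t): −0.27·ln0.27 = 0.3535
  cell (1,r): −0.25·ln0.25 = 0.3466
  cell (1,s): −0.14·ln0.14 = 0.2753
  cell (1,t): −0.17·ln0.17 = 0.3012
Sum = 1.616 nats.

1.616 nats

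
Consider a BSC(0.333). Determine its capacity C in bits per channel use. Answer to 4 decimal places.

0.0820 bits

Binary symmetric channel: C = 1 − h₂(ε) where h₂ is the binary entropy function.
h₂(0.333) = −0.333·log₂0.333 − 0.667·log₂0.667 = 0.9180.
C = 1 − 0.9180 = 0.0820 bits per channel use.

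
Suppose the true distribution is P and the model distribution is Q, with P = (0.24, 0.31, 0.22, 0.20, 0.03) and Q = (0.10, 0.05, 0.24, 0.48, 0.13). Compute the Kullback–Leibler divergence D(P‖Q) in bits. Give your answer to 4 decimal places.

0.7754 bits

D(P‖Q) = Σ p·log₂(p/q).
  0.24·log₂(0.24/0.10) = 0.30313
  0.31·log₂(0.31/0.05) = 0.81600
  0.22·log₂(0.22/0.24) = -0.02762
  0.20·log₂(0.20/0.48) = -0.25261
  0.03·log₂(0.03/0.13) = -0.06346
D(P‖Q) = 0.7754 bits.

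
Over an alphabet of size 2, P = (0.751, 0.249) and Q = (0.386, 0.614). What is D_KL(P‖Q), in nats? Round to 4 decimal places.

0.2751 nats

D(P‖Q) = Σ p·ln(p/q).
  0.751·ln(0.751/0.386) = 0.49984
  0.249·ln(0.249/0.614) = -0.22473
D(P‖Q) = 0.2751 nats.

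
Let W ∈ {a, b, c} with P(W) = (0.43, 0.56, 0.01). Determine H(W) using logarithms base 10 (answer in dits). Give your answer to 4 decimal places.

H(W) = −Σ p·log₁₀ p.
  −(0.43)·log₁₀(0.43) = 0.15761
  −(0.56)·log₁₀(0.56) = 0.14101
  −(0.01)·log₁₀(0.01) = 0.02000
Sum: 0.15761 + 0.14101 + 0.02000 = 0.3186 dits.

0.3186 dits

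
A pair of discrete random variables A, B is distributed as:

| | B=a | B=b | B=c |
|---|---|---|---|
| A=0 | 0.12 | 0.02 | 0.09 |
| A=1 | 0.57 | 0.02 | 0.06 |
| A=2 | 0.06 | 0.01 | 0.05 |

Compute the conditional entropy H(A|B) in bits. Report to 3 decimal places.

Chain rule: H(A|B) = H(A,B) − H(B).
Marginals: p(A) = (0.2300, 0.6500, 0.1200), p(B) = (0.7500, 0.0500, 0.2000).
H(A,B) = 2.1373 bits; H(B) = 0.9918 bits.
H(A|B) = 2.1373 − 0.9918 = 1.146 bits.

1.146 bits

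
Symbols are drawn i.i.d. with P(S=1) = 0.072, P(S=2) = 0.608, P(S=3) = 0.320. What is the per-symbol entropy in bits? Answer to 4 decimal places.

H(S) = −Σ p·log₂ p.
  −(0.072)·log₂(0.072) = 0.27330
  −(0.608)·log₂(0.608) = 0.43646
  −(0.320)·log₂(0.320) = 0.52603
Sum: 0.27330 + 0.43646 + 0.52603 = 1.2358 bits.

1.2358 bits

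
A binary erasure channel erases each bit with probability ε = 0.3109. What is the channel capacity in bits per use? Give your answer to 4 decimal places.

Binary erasure channel: capacity C = 1 − ε.
C = 1 − 0.3109 = 0.6891 bits per channel use.

0.6891 bits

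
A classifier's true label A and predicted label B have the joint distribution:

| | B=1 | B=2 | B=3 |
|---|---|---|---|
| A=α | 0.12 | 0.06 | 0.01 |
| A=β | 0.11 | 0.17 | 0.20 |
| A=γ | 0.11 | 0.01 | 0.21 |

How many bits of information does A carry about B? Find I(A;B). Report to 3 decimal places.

0.224 bits

Marginals: p(A) = (0.1900, 0.4800, 0.3300), p(B) = (0.3400, 0.2400, 0.4200).
I(A;B) = Σ p(x,y)·log₂[p(x,y)/(p(x)p(y))].
  (α,1): 0.12·log₂(1.8576) = 0.1072
  (α,2): 0.06·log₂(1.3158) = 0.0238
  (α,3): 0.01·log₂(0.1253) = -0.0300
  (β,1): 0.11·log₂(0.6740) = -0.0626
  (β,2): 0.17·log₂(1.4757) = 0.0954
  (β,3): 0.20·log₂(0.9921) = -0.0023
  (γ,1): 0.11·log₂(0.9804) = -0.0031
  (γ,2): 0.01·log₂(0.1263) = -0.0299
  (γ,3): 0.21·log₂(1.5152) = 0.1259
Sum = 0.224 bits.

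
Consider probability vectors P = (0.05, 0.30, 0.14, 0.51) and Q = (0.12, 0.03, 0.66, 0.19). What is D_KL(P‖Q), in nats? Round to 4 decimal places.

0.9335 nats

D(P‖Q) = Σ p·ln(p/q).
  0.05·ln(0.05/0.12) = -0.04377
  0.30·ln(0.30/0.03) = 0.69078
  0.14·ln(0.14/0.66) = -0.21708
  0.51·ln(0.51/0.19) = 0.50357
D(P‖Q) = 0.9335 nats.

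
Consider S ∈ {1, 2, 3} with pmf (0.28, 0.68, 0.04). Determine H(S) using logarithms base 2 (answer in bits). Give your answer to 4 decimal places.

H(S) = −Σ p·log₂ p.
  −(0.28)·log₂(0.28) = 0.51422
  −(0.68)·log₂(0.68) = 0.37835
  −(0.04)·log₂(0.04) = 0.18575
Sum: 0.51422 + 0.37835 + 0.18575 = 1.0783 bits.

1.0783 bits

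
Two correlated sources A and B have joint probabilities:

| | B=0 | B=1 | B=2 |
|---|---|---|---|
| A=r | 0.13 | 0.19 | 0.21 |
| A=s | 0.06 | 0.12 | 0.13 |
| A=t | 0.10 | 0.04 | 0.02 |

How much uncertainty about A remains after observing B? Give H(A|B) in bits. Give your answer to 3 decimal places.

1.356 bits

Marginals: p(A) = (0.5300, 0.3100, 0.1600), p(B) = (0.2900, 0.3500, 0.3600).
H(A|B) = Σ p(B) · H(A|B=·).
  B=0: p=0.2900, H(A|B=0) = 1.5189
  B=1: p=0.3500, H(A|B=1) = 1.3656
  B=2: p=0.3600, H(A|B=2) = 1.2159
Weighted sum = 1.356 bits.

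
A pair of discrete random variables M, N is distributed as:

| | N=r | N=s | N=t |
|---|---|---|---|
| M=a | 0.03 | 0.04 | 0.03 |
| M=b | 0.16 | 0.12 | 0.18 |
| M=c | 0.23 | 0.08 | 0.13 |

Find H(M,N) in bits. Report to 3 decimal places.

H(M,N) = −Σ p(x,y)·log₂ p(x,y) over all 9 cells.
  cell (a,r): −0.03·log₂0.03 = 0.1518
  cell (a,s): −0.04·log₂0.04 = 0.1858
  cell (a,t): −0.03·log₂0.03 = 0.1518
  cell (b,r): −0.16·log₂0.16 = 0.4230
  cell (b,s): −0.12·log₂0.12 = 0.3671
  cell (b,t): −0.18·log₂0.18 = 0.4453
  cell (c,r): −0.23·log₂0.23 = 0.4877
  cell (c,s): −0.08·log₂0.08 = 0.2915
  cell (c,t): −0.13·log₂0.13 = 0.3826
Sum = 2.887 bits.

2.887 bits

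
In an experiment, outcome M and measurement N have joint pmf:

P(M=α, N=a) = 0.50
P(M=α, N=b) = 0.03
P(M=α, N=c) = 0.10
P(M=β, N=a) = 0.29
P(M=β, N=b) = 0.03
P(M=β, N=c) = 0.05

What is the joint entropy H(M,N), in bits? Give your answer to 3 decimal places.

1.870 bits

H(M,N) = −Σ p(x,y)·log₂ p(x,y) over all 6 cells.
  cell (α,a): −0.50·log₂0.50 = 0.5000
  cell (α,b): −0.03·log₂0.03 = 0.1518
  cell (α,c): −0.10·log₂0.10 = 0.3322
  cell (β,a): −0.29·log₂0.29 = 0.5179
  cell (β,b): −0.03·log₂0.03 = 0.1518
  cell (β,c): −0.05·log₂0.05 = 0.2161
Sum = 1.870 bits.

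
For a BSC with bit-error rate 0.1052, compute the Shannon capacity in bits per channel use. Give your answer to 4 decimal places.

0.5147 bits

Binary symmetric channel: C = 1 − h₂(ε) where h₂ is the binary entropy function.
h₂(0.1052) = −0.1052·log₂0.1052 − 0.8948·log₂0.8948 = 0.4853.
C = 1 − 0.4853 = 0.5147 bits per channel use.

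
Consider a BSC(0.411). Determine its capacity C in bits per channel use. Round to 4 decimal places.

Binary symmetric channel: C = 1 − h₂(ε) where h₂ is the binary entropy function.
h₂(0.411) = −0.411·log₂0.411 − 0.589·log₂0.589 = 0.9770.
C = 1 − 0.9770 = 0.0230 bits per channel use.

0.0230 bits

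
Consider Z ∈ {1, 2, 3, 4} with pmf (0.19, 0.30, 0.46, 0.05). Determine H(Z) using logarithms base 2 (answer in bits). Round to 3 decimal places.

1.708 bits

H(Z) = −Σ p·log₂ p.
  −(0.19)·log₂(0.19) = 0.4552
  −(0.30)·log₂(0.30) = 0.5211
  −(0.46)·log₂(0.46) = 0.5153
  −(0.05)·log₂(0.05) = 0.2161
Sum: 0.4552 + 0.5211 + 0.5153 + 0.2161 = 1.708 bits.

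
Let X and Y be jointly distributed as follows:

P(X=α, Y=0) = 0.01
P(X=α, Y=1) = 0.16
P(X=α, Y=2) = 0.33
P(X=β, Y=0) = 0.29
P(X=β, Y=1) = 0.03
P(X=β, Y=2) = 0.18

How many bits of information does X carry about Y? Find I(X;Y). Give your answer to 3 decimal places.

0.339 bits

Marginals: p(X) = (0.5000, 0.5000), p(Y) = (0.3000, 0.1900, 0.5100).
I(X;Y) = Σ p(x,y)·log₂[p(x,y)/(p(x)p(y))].
  (α,0): 0.01·log₂(0.0667) = -0.0391
  (α,1): 0.16·log₂(1.6842) = 0.1203
  (α,2): 0.33·log₂(1.2941) = 0.1227
  (β,0): 0.29·log₂(1.9333) = 0.2758
  (β,1): 0.03·log₂(0.3158) = -0.0499
  (β,2): 0.18·log₂(0.7059) = -0.0905
Sum = 0.339 bits.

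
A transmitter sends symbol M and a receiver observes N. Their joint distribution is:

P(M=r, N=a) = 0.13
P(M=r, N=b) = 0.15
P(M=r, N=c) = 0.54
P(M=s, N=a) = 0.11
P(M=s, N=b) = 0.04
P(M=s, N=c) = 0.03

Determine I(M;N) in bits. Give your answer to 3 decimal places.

0.131 bits

Marginals: p(M) = (0.8200, 0.1800), p(N) = (0.2400, 0.1900, 0.5700).
I(M;N) = Σ p(x,y)·log₂[p(x,y)/(p(x)p(y))].
  (r,a): 0.13·log₂(0.6606) = -0.0778
  (r,b): 0.15·log₂(0.9628) = -0.0082
  (r,c): 0.54·log₂(1.1553) = 0.1125
  (s,a): 0.11·log₂(2.5463) = 0.1483
  (s,b): 0.04·log₂(1.1696) = 0.0090
  (s,c): 0.03·log₂(0.2924) = -0.0532
Sum = 0.131 bits.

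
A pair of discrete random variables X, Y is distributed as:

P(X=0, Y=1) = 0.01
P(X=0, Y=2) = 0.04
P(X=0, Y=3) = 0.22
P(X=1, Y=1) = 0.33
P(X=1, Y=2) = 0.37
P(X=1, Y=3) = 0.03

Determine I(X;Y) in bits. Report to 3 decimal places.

0.455 bits

Marginals: p(X) = (0.2700, 0.7300), p(Y) = (0.3400, 0.4100, 0.2500).
I(X;Y) = Σ p(x,y)·log₂[p(x,y)/(p(x)p(y))].
  (0,1): 0.01·log₂(0.1089) = -0.0320
  (0,2): 0.04·log₂(0.3613) = -0.0587
  (0,3): 0.22·log₂(3.2593) = 0.3750
  (1,1): 0.33·log₂(1.3296) = 0.1356
  (1,2): 0.37·log₂(1.2362) = 0.1132
  (1,3): 0.03·log₂(0.1644) = -0.0781
Sum = 0.455 bits.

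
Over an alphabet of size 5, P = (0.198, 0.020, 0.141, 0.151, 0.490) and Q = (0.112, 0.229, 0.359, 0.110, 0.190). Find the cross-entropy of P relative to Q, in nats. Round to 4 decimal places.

H(P,Q) = −Σ p·ln q.
  −0.198·ln(0.112) = 0.43347
  −0.020·ln(0.229) = 0.02948
  −0.141·ln(0.359) = 0.14445
  −0.151·ln(0.110) = 0.33330
  −0.490·ln(0.190) = 0.81376
H(P,Q) = 1.7545 nats.

1.7545 nats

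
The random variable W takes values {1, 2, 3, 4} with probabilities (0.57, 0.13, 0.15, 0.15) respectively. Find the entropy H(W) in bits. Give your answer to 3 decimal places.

H(W) = −Σ p·log₂ p.
  −(0.57)·log₂(0.57) = 0.4623
  −(0.13)·log₂(0.13) = 0.3826
  −(0.15)·log₂(0.15) = 0.4105
  −(0.15)·log₂(0.15) = 0.4105
Sum: 0.4623 + 0.3826 + 0.4105 + 0.4105 = 1.666 bits.

1.666 bits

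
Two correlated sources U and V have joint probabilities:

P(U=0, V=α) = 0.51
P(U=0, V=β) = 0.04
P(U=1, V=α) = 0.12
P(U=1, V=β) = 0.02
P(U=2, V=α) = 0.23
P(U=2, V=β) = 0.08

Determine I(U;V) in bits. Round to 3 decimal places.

Marginals: p(U) = (0.5500, 0.1400, 0.3100), p(V) = (0.8600, 0.1400).
I(U;V) = Σ p(x,y)·log₂[p(x,y)/(p(x)p(y))].
  (0,α): 0.51·log₂(1.0782) = 0.0554
  (0,β): 0.04·log₂(0.5195) = -0.0378
  (1,α): 0.12·log₂(0.9967) = -0.0006
  (1,β): 0.02·log₂(1.0204) = 0.0006
  (2,α): 0.23·log₂(0.8627) = -0.0490
  (2,β): 0.08·log₂(1.8433) = 0.0706
Sum = 0.039 bits.

0.039 bits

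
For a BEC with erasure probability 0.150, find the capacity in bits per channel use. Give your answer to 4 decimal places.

0.8500 bits

Binary erasure channel: capacity C = 1 − ε.
C = 1 − 0.150 = 0.8500 bits per channel use.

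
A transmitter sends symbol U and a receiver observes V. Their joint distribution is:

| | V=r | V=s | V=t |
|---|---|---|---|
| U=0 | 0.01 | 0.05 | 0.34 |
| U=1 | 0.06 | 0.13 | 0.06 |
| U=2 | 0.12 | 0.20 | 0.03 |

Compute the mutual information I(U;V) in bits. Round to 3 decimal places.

Marginals: p(U) = (0.4000, 0.2500, 0.3500), p(V) = (0.1900, 0.3800, 0.4300).
I(U;V) = Σ p(x,y)·log₂[p(x,y)/(p(x)p(y))].
  (0,r): 0.01·log₂(0.1316) = -0.0293
  (0,s): 0.05·log₂(0.3289) = -0.0802
  (0,t): 0.34·log₂(1.9767) = 0.3343
  (1,r): 0.06·log₂(1.2632) = 0.0202
  (1,s): 0.13·log₂(1.3684) = 0.0588
  (1,t): 0.06·log₂(0.5581) = -0.0505
  (2,r): 0.12·log₂(1.8045) = 0.1022
  (2,s): 0.20·log₂(1.5038) = 0.1177
  (2,t): 0.03·log₂(0.1993) = -0.0698
Sum = 0.403 bits.

0.403 bits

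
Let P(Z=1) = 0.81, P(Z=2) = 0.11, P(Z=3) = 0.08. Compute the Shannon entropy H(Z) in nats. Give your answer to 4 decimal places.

H(Z) = −Σ p·ln p.
  −(0.81)·ln(0.81) = 0.17068
  −(0.11)·ln(0.11) = 0.24280
  −(0.08)·ln(0.08) = 0.20206
Sum: 0.17068 + 0.24280 + 0.20206 = 0.6155 nats.

0.6155 nats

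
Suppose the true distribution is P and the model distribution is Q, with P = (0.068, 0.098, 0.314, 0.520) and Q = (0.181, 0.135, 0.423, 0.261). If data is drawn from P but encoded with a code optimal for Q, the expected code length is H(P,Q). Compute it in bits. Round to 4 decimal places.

1.8483 bits

H(P,Q) = −Σ p·log₂ q.
  −0.068·log₂(0.181) = 0.16768
  −0.098·log₂(0.135) = 0.28312
  −0.314·log₂(0.423) = 0.38976
  −0.520·log₂(0.261) = 1.00770
H(P,Q) = 1.8483 bits.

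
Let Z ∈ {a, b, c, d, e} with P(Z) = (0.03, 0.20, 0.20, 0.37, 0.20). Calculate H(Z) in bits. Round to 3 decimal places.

H(Z) = −Σ p·log₂ p.
  −(0.03)·log₂(0.03) = 0.1518
  −(0.20)·log₂(0.20) = 0.4644
  −(0.20)·log₂(0.20) = 0.4644
  −(0.37)·log₂(0.37) = 0.5307
  −(0.20)·log₂(0.20) = 0.4644
Sum: 0.1518 + 0.4644 + 0.4644 + 0.5307 + 0.4644 = 2.076 bits.

2.076 bits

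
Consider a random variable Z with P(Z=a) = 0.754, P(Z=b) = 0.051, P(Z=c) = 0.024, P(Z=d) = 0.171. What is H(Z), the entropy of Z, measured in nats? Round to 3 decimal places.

0.756 nats

H(Z) = −Σ p·ln p.
  −(0.754)·ln(0.754) = 0.2129
  −(0.051)·ln(0.051) = 0.1518
  −(0.024)·ln(0.024) = 0.0895
  −(0.171)·ln(0.171) = 0.3020
Sum: 0.2129 + 0.1518 + 0.0895 + 0.3020 = 0.756 nats.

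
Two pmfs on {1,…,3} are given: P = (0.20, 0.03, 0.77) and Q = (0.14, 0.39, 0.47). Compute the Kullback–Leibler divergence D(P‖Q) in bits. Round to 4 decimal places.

D(P‖Q) = Σ p·log₂(p/q).
  0.20·log₂(0.20/0.14) = 0.10291
  0.03·log₂(0.03/0.39) = -0.11101
  0.77·log₂(0.77/0.47) = 0.54839
D(P‖Q) = 0.5403 bits.

0.5403 bits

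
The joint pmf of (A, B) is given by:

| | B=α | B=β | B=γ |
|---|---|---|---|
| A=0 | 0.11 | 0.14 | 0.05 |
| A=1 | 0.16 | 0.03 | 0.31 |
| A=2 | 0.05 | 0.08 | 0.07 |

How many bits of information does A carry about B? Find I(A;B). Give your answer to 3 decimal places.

Marginals: p(A) = (0.3000, 0.5000, 0.2000), p(B) = (0.3200, 0.2500, 0.4300).
I(A;B) = Σ p(x,y)·log₂[p(x,y)/(p(x)p(y))].
  (0,α): 0.11·log₂(1.1458) = 0.0216
  (0,β): 0.14·log₂(1.8667) = 0.1261
  (0,γ): 0.05·log₂(0.3876) = -0.0684
  (1,α): 0.16·log₂(1.0000) = 0.0000
  (1,β): 0.03·log₂(0.2400) = -0.0618
  (1,γ): 0.31·log₂(1.4419) = 0.1637
  (2,α): 0.05·log₂(0.7812) = -0.0178
  (2,β): 0.08·log₂(1.6000) = 0.0542
  (2,γ): 0.07·log₂(0.8140) = -0.0208
Sum = 0.197 bits.

0.197 bits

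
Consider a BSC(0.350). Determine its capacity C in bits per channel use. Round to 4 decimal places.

Binary symmetric channel: C = 1 − h₂(ε) where h₂ is the binary entropy function.
h₂(0.350) = −0.350·log₂0.350 − 0.650·log₂0.650 = 0.9341.
C = 1 − 0.9341 = 0.0659 bits per channel use.

0.0659 bits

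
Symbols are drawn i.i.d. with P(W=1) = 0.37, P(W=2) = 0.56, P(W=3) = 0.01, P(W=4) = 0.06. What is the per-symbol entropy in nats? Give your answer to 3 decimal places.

H(W) = −Σ p·ln p.
  −(0.37)·ln(0.37) = 0.3679
  −(0.56)·ln(0.56) = 0.3247
  −(0.01)·ln(0.01) = 0.0461
  −(0.06)·ln(0.06) = 0.1688
Sum: 0.3679 + 0.3247 + 0.0461 + 0.1688 = 0.907 nats.

0.907 nats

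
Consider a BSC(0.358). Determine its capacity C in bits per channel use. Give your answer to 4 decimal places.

0.0590 bits

Binary symmetric channel: C = 1 − h₂(ε) where h₂ is the binary entropy function.
h₂(0.358) = −0.358·log₂0.358 − 0.642·log₂0.642 = 0.9410.
C = 1 − 0.9410 = 0.0590 bits per channel use.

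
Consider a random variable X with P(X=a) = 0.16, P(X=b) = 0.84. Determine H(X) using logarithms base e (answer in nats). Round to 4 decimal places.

H(X) = −Σ p·ln p.
  −(0.16)·ln(0.16) = 0.29321
  −(0.84)·ln(0.84) = 0.14646
Sum: 0.29321 + 0.14646 = 0.4397 nats.

0.4397 nats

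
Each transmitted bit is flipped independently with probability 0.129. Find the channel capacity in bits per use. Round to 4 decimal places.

Binary symmetric channel: C = 1 − h₂(ε) where h₂ is the binary entropy function.
h₂(0.129) = −0.129·log₂0.129 − 0.871·log₂0.871 = 0.5547.
C = 1 − 0.5547 = 0.4453 bits per channel use.

0.4453 bits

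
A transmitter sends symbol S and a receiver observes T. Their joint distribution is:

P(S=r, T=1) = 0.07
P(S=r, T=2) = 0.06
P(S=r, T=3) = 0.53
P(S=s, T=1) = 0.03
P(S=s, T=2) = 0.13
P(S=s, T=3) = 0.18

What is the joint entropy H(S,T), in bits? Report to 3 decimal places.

H(S,T) = −Σ p(x,y)·log₂ p(x,y) over all 6 cells.
  cell (r,1): −0.07·log₂0.07 = 0.2686
  cell (r,2): −0.06·log₂0.06 = 0.2435
  cell (r,3): −0.53·log₂0.53 = 0.4854
  cell (s,1): −0.03·log₂0.03 = 0.1518
  cell (s,2): −0.13·log₂0.13 = 0.3826
  cell (s,3): −0.18·log₂0.18 = 0.4453
Sum = 1.977 bits.

1.977 bits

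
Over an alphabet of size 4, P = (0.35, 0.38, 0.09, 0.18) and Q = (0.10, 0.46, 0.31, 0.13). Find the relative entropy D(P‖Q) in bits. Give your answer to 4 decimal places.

D(P‖Q) = Σ p·log₂(p/q).
  0.35·log₂(0.35/0.10) = 0.63257
  0.38·log₂(0.38/0.46) = -0.10474
  0.09·log₂(0.09/0.31) = -0.16058
  0.18·log₂(0.18/0.13) = 0.08451
D(P‖Q) = 0.4518 bits.

0.4518 bits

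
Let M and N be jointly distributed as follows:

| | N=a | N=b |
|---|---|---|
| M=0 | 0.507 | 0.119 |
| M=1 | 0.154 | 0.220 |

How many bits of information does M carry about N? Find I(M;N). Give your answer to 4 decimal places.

Marginals: p(M) = (0.6260, 0.3740), p(N) = (0.6610, 0.3390).
I(M;N) = H(M) + H(N) − H(M,N).
H(M) = 0.9537, H(N) = 0.9239, H(M,N) = 1.7585.
I(M;N) = 0.9537 + 0.9239 − 1.7585 = 0.1191 bits.

0.1191 bits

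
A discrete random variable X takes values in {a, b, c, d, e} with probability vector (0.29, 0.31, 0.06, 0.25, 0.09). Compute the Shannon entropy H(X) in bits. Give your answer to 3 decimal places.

H(X) = −Σ p·log₂ p.
  −(0.29)·log₂(0.29) = 0.5179
  −(0.31)·log₂(0.31) = 0.5238
  −(0.06)·log₂(0.06) = 0.2435
  −(0.25)·log₂(0.25) = 0.5000
  −(0.09)·log₂(0.09) = 0.3127
Sum: 0.5179 + 0.5238 + 0.2435 + 0.5000 + 0.3127 = 2.098 bits.

2.098 bits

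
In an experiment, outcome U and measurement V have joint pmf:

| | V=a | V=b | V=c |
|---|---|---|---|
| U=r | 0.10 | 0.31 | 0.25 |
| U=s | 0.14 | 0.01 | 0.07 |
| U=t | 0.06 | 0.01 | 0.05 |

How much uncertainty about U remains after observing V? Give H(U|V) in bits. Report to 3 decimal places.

Marginals: p(U) = (0.6600, 0.2200, 0.1200), p(V) = (0.3000, 0.3300, 0.3700).
H(U|V) = Σ p(V) · H(U|V=·).
  V=a: p=0.3000, H(U|V=a) = 1.5058
  V=b: p=0.3300, H(U|V=b) = 0.3905
  V=c: p=0.3700, H(U|V=c) = 1.2268
Weighted sum = 1.035 bits.

1.035 bits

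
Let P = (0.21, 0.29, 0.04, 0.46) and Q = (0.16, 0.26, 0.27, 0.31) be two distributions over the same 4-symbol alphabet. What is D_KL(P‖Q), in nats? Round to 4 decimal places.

D(P‖Q) = Σ p·ln(p/q).
  0.21·ln(0.21/0.16) = 0.05711
  0.29·ln(0.29/0.26) = 0.03167
  0.04·ln(0.04/0.27) = -0.07638
  0.46·ln(0.46/0.31) = 0.18154
D(P‖Q) = 0.1939 nats.

0.1939 nats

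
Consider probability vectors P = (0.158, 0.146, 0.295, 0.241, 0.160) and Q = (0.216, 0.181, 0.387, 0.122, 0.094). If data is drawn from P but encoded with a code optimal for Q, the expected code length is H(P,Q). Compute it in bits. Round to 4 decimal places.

H(P,Q) = −Σ p·log₂ q.
  −0.158·log₂(0.216) = 0.34932
  −0.146·log₂(0.181) = 0.36003
  −0.295·log₂(0.387) = 0.40403
  −0.241·log₂(0.122) = 0.73145
  −0.160·log₂(0.094) = 0.54579
H(P,Q) = 2.3906 bits.

2.3906 bits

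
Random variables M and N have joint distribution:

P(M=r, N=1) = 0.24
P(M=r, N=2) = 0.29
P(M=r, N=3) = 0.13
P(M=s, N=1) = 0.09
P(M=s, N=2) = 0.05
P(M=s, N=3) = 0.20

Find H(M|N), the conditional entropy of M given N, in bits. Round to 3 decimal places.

0.803 bits

Chain rule: H(M|N) = H(M,N) − H(N).
Marginals: p(M) = (0.6600, 0.3400), p(N) = (0.3300, 0.3400, 0.3300).
H(M,N) = 2.3878 bits; H(N) = 1.5848 bits.
H(M|N) = 2.3878 − 1.5848 = 0.803 bits.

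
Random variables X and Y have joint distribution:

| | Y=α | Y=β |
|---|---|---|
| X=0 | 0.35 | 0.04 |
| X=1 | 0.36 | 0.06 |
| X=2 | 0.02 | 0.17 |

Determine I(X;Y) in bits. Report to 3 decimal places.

Marginals: p(X) = (0.3900, 0.4200, 0.1900), p(Y) = (0.7300, 0.2700).
I(X;Y) = H(X) + H(Y) − H(X,Y).
H(X) = 1.5107, H(Y) = 0.8415, H(X,Y) = 2.0375.
I(X;Y) = 1.5107 + 0.8415 − 2.0375 = 0.315 bits.

0.315 bits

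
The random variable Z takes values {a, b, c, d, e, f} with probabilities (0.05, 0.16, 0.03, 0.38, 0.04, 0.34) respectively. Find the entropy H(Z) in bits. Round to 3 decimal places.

H(Z) = −Σ p·log₂ p.
  −(0.05)·log₂(0.05) = 0.2161
  −(0.16)·log₂(0.16) = 0.4230
  −(0.03)·log₂(0.03) = 0.1518
  −(0.38)·log₂(0.38) = 0.5305
  −(0.04)·log₂(0.04) = 0.1858
  −(0.34)·log₂(0.34) = 0.5292
Sum: 0.2161 + 0.4230 + 0.1518 + 0.5305 + 0.1858 + 0.5292 = 2.036 bits.

2.036 bits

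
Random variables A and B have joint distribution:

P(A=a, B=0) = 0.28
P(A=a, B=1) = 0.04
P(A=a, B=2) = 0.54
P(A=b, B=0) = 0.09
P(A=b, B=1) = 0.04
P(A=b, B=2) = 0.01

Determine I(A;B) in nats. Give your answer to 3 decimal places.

0.094 nats

Marginals: p(A) = (0.8600, 0.1400), p(B) = (0.3700, 0.0800, 0.5500).
I(A;B) = Σ p(x,y)·ln[p(x,y)/(p(x)p(y))].
  (a,0): 0.28·ln(0.8799) = -0.0358
  (a,1): 0.04·ln(0.5814) = -0.0217
  (a,2): 0.54·ln(1.1416) = 0.0715
  (b,0): 0.09·ln(1.7375) = 0.0497
  (b,1): 0.04·ln(3.5714) = 0.0509
  (b,2): 0.01·ln(0.1299) = -0.0204
Sum = 0.094 nats.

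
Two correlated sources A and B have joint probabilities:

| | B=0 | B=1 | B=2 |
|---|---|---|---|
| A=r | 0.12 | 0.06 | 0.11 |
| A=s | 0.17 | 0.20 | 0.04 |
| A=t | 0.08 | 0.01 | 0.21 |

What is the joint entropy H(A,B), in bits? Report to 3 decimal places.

H(A,B) = −Σ p(x,y)·log₂ p(x,y) over all 9 cells.
  cell (r,0): −0.12·log₂0.12 = 0.3671
  cell (r,1): −0.06·log₂0.06 = 0.2435
  cell (r,2): −0.11·log₂0.11 = 0.3503
  cell (s,0): −0.17·log₂0.17 = 0.4346
  cell (s,1): −0.20·log₂0.20 = 0.4644
  cell (s,2): −0.04·log₂0.04 = 0.1858
  cell (t,0): −0.08·log₂0.08 = 0.2915
  cell (t,1): −0.01·log₂0.01 = 0.0664
  cell (t,2): −0.21·log₂0.21 = 0.4728
Sum = 2.876 bits.

2.876 bits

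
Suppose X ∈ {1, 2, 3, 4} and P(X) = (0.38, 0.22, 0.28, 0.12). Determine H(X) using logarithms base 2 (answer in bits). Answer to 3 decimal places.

H(X) = −Σ p·log₂ p.
  −(0.38)·log₂(0.38) = 0.5305
  −(0.22)·log₂(0.22) = 0.4806
  −(0.28)·log₂(0.28) = 0.5142
  −(0.12)·log₂(0.12) = 0.3671
Sum: 0.5305 + 0.4806 + 0.5142 + 0.3671 = 1.892 bits.

1.892 bits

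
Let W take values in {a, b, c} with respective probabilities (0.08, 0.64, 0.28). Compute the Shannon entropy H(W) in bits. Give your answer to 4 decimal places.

1.2178 bits

H(W) = −Σ p·log₂ p.
  −(0.08)·log₂(0.08) = 0.29151
  −(0.64)·log₂(0.64) = 0.41207
  −(0.28)·log₂(0.28) = 0.51422
Sum: 0.29151 + 0.41207 + 0.51422 = 1.2178 bits.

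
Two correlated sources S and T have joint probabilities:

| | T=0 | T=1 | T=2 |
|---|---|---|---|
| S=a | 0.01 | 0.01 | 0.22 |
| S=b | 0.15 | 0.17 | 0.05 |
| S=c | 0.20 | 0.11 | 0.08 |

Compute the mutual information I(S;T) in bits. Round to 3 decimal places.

0.352 bits

Marginals: p(S) = (0.2400, 0.3700, 0.3900), p(T) = (0.3600, 0.2900, 0.3500).
I(S;T) = H(S) + H(T) − H(S,T).
H(S) = 1.5547, H(T) = 1.5786, H(S,T) = 2.7809.
I(S;T) = 1.5547 + 1.5786 − 2.7809 = 0.352 bits.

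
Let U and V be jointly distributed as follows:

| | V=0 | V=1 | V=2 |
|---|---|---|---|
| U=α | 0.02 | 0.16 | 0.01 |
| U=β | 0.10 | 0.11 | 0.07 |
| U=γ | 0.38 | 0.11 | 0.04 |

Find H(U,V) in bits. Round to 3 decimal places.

H(U,V) = −Σ p(x,y)·log₂ p(x,y) over all 9 cells.
  cell (α,0): −0.02·log₂0.02 = 0.1129
  cell (α,1): −0.16·log₂0.16 = 0.4230
  cell (α,2): −0.01·log₂0.01 = 0.0664
  cell (β,0): −0.10·log₂0.10 = 0.3322
  cell (β,1): −0.11·log₂0.11 = 0.3503
  cell (β,2): −0.07·log₂0.07 = 0.2686
  cell (γ,0): −0.38·log₂0.38 = 0.5305
  cell (γ,1): −0.11·log₂0.11 = 0.3503
  cell (γ,2): −0.04·log₂0.04 = 0.1858
Sum = 2.620 bits.

2.620 bits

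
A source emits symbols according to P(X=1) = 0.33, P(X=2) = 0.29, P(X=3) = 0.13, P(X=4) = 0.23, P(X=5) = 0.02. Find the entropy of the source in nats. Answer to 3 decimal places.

1.406 nats

H(X) = −Σ p·ln p.
  −(0.33)·ln(0.33) = 0.3659
  −(0.29)·ln(0.29) = 0.3590
  −(0.13)·ln(0.13) = 0.2652
  −(0.23)·ln(0.23) = 0.3380
  −(0.02)·ln(0.02) = 0.0782
Sum: 0.3659 + 0.3590 + 0.2652 + 0.3380 + 0.0782 = 1.406 nats.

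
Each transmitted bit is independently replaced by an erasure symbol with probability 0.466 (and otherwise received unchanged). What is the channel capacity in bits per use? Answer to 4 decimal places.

Binary erasure channel: capacity C = 1 − ε.
C = 1 − 0.466 = 0.5340 bits per channel use.

0.5340 bits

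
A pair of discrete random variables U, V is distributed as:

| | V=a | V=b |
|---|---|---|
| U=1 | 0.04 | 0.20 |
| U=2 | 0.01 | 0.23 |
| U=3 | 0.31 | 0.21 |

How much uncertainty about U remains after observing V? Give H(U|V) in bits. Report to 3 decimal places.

Chain rule: H(U|V) = H(U,V) − H(V).
Marginals: p(U) = (0.2400, 0.2400, 0.5200), p(V) = (0.3600, 0.6400).
H(U,V) = 2.2009 bits; H(V) = 0.9427 bits.
H(U|V) = 2.2009 − 0.9427 = 1.258 bits.

1.258 bits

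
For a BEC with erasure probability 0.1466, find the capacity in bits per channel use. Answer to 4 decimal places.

Binary erasure channel: capacity C = 1 − ε.
C = 1 − 0.1466 = 0.8534 bits per channel use.

0.8534 bits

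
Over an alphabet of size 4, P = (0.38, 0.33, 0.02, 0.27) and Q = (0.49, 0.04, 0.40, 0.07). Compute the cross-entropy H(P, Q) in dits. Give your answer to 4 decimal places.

0.8988 dits

H(P,Q) = −Σ p·log₁₀ q.
  −0.38·log₁₀(0.49) = 0.11773
  −0.33·log₁₀(0.04) = 0.46132
  −0.02·log₁₀(0.40) = 0.00796
  −0.27·log₁₀(0.07) = 0.31182
H(P,Q) = 0.8988 dits.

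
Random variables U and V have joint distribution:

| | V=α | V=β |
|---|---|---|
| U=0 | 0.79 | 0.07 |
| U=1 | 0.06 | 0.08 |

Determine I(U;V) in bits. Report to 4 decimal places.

Marginals: p(U) = (0.8600, 0.1400), p(V) = (0.8500, 0.1500).
I(U;V) = Σ p(x,y)·log₂[p(x,y)/(p(x)p(y))].
  (0,α): 0.79·log₂(1.0807) = 0.08847
  (0,β): 0.07·log₂(0.5426) = -0.06174
  (1,α): 0.06·log₂(0.5042) = -0.05928
  (1,β): 0.08·log₂(3.8095) = 0.15437
Sum = 0.1218 bits.

0.1218 bits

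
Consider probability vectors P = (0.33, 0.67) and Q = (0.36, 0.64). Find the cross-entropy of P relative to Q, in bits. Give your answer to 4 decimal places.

H(P,Q) = −Σ p·log₂ q.
  −0.33·log₂(0.36) = 0.48640
  −0.67·log₂(0.64) = 0.43138
H(P,Q) = 0.9178 bits.

0.9178 bits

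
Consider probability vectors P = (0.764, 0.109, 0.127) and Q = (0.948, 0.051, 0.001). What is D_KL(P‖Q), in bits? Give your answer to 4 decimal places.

0.7692 bits

D(P‖Q) = Σ p·log₂(p/q).
  0.764·log₂(0.764/0.948) = -0.23784
  0.109·log₂(0.109/0.051) = 0.11944
  0.127·log₂(0.127/0.001) = 0.88756
D(P‖Q) = 0.7692 bits.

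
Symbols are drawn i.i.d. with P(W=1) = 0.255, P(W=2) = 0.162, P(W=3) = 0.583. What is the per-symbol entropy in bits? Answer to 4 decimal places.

H(W) = −Σ p·log₂ p.
  −(0.255)·log₂(0.255) = 0.50271
  −(0.162)·log₂(0.162) = 0.42540
  −(0.583)·log₂(0.583) = 0.45383
Sum: 0.50271 + 0.42540 + 0.45383 = 1.3819 bits.

1.3819 bits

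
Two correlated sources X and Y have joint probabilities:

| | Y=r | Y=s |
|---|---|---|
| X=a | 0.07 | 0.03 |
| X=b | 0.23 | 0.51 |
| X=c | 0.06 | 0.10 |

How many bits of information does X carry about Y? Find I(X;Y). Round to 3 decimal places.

0.040 bits

Marginals: p(X) = (0.1000, 0.7400, 0.1600), p(Y) = (0.3600, 0.6400).
I(X;Y) = Σ p(x,y)·log₂[p(x,y)/(p(x)p(y))].
  (a,r): 0.07·log₂(1.9444) = 0.0672
  (a,s): 0.03·log₂(0.4688) = -0.0328
  (b,r): 0.23·log₂(0.8634) = -0.0488
  (b,s): 0.51·log₂(1.0769) = 0.0545
  (c,r): 0.06·log₂(1.0417) = 0.0035
  (c,s): 0.10·log₂(0.9766) = -0.0034
Sum = 0.040 bits.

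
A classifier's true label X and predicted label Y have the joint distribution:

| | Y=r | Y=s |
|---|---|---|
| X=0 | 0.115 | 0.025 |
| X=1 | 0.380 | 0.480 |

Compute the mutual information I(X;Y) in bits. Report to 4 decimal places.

Marginals: p(X) = (0.1400, 0.8600), p(Y) = (0.4950, 0.5050).
I(X;Y) = Σ p(x,y)·log₂[p(x,y)/(p(x)p(y))].
  (0,r): 0.115·log₂(1.6595) = 0.08403
  (0,s): 0.025·log₂(0.3536) = -0.03749
  (1,r): 0.380·log₂(0.8926) = -0.06226
  (1,s): 0.480·log₂(1.1052) = 0.06928
Sum = 0.0536 bits.

0.0536 bits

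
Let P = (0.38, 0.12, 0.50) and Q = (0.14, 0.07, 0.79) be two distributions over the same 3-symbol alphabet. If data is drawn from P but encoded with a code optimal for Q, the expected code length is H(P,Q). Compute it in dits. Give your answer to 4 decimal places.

0.5142 dits

H(P,Q) = −Σ p·log₁₀ q.
  −0.38·log₁₀(0.14) = 0.32447
  −0.12·log₁₀(0.07) = 0.13859
  −0.50·log₁₀(0.79) = 0.05119
H(P,Q) = 0.5142 dits.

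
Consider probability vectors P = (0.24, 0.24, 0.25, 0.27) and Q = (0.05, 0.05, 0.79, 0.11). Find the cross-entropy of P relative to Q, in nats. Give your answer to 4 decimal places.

2.0928 nats

H(P,Q) = −Σ p·ln q.
  −0.24·ln(0.05) = 0.71898
  −0.24·ln(0.05) = 0.71898
  −0.25·ln(0.79) = 0.05893
  −0.27·ln(0.11) = 0.59596
H(P,Q) = 2.0928 nats.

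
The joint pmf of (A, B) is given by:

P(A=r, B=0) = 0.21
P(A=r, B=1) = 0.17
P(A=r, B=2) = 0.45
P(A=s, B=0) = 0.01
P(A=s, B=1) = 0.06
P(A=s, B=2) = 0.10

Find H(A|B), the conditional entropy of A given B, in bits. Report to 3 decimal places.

0.625 bits

Chain rule: H(A|B) = H(A,B) − H(B).
Marginals: p(A) = (0.8300, 0.1700), p(B) = (0.2200, 0.2300, 0.5500).
H(A,B) = 2.0680 bits; H(B) = 1.4426 bits.
H(A|B) = 2.0680 − 1.4426 = 0.625 bits.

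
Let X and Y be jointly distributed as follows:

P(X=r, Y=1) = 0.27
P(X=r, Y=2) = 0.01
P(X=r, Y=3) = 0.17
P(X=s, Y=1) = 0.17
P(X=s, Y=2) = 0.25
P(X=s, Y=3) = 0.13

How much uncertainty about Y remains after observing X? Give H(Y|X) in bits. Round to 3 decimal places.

Marginals: p(X) = (0.4500, 0.5500), p(Y) = (0.4400, 0.2600, 0.3000).
H(Y|X) = Σ p(X) · H(Y|X=·).
  X=r: p=0.4500, H(Y|X=r) = 1.0948
  X=s: p=0.5500, H(Y|X=s) = 1.5325
Weighted sum = 1.336 bits.

1.336 bits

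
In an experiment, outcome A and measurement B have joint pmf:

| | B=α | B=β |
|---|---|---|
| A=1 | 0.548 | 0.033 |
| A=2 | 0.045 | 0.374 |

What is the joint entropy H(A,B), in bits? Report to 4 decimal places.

1.3699 bits

H(A,B) = −Σ p(x,y)·log₂ p(x,y) over all 4 cells.
  cell (1,α): −0.548·log₂0.548 = 0.47553
  cell (1,β): −0.033·log₂0.033 = 0.16241
  cell (2,α): −0.045·log₂0.045 = 0.20133
  cell (2,β): −0.374·log₂0.374 = 0.53066
Sum = 1.3699 bits.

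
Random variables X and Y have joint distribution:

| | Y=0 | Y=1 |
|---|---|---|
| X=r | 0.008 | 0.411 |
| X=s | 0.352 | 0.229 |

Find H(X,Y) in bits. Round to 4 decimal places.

H(X,Y) = −Σ p(x,y)·log₂ p(x,y) over all 4 cells.
  cell (r,0): −0.008·log₂0.008 = 0.05573
  cell (r,1): −0.411·log₂0.411 = 0.52723
  cell (s,0): −0.352·log₂0.352 = 0.53024
  cell (s,1): −0.229·log₂0.229 = 0.48699
Sum = 1.6002 bits.

1.6002 bits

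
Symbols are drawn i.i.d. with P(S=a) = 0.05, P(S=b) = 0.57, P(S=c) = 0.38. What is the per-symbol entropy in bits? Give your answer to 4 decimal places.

1.2088 bits

H(S) = −Σ p·log₂ p.
  −(0.05)·log₂(0.05) = 0.21610
  −(0.57)·log₂(0.57) = 0.46225
  −(0.38)·log₂(0.38) = 0.53045
Sum: 0.21610 + 0.46225 + 0.53045 = 1.2088 bits.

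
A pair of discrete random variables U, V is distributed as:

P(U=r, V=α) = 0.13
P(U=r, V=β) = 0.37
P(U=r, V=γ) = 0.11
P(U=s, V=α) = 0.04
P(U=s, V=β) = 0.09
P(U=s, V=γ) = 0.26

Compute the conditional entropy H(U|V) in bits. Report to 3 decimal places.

Marginals: p(U) = (0.6100, 0.3900), p(V) = (0.1700, 0.4600, 0.3700).
H(U|V) = Σ p(V) · H(U|V=·).
  V=α: p=0.1700, H(U|V=α) = 0.7871
  V=β: p=0.4600, H(U|V=β) = 0.7131
  V=γ: p=0.3700, H(U|V=γ) = 0.8780
Weighted sum = 0.787 bits.

0.787 bits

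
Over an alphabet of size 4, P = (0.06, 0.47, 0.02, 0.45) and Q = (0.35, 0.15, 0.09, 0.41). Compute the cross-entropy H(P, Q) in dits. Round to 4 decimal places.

H(P,Q) = −Σ p·log₁₀ q.
  −0.06·log₁₀(0.35) = 0.02736
  −0.47·log₁₀(0.15) = 0.38724
  −0.02·log₁₀(0.09) = 0.02092
  −0.45·log₁₀(0.41) = 0.17425
H(P,Q) = 0.6098 dits.

0.6098 dits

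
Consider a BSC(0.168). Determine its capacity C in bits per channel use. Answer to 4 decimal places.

Binary symmetric channel: C = 1 − h₂(ε) where h₂ is the binary entropy function.
h₂(0.168) = −0.168·log₂0.168 − 0.832·log₂0.832 = 0.6531.
C = 1 − 0.6531 = 0.3469 bits per channel use.

0.3469 bits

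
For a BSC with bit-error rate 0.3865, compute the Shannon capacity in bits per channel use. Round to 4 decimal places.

Binary symmetric channel: C = 1 − h₂(ε) where h₂ is the binary entropy function.
h₂(0.3865) = −0.3865·log₂0.3865 − 0.6135·log₂0.6135 = 0.9625.
C = 1 − 0.9625 = 0.0375 bits per channel use.

0.0375 bits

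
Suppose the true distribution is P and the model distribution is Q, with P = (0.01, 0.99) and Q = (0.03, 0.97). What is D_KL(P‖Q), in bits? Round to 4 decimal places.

D(P‖Q) = Σ p·log₂(p/q).
  0.01·log₂(0.01/0.03) = -0.01585
  0.99·log₂(0.99/0.97) = 0.02915
D(P‖Q) = 0.0133 bits.

0.0133 bits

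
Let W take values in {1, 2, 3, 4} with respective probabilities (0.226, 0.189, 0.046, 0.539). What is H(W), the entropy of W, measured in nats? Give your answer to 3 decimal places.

H(W) = −Σ p·ln p.
  −(0.226)·ln(0.226) = 0.3361
  −(0.189)·ln(0.189) = 0.3149
  −(0.046)·ln(0.046) = 0.1416
  −(0.539)·ln(0.539) = 0.3331
Sum: 0.3361 + 0.3149 + 0.1416 + 0.3331 = 1.126 nats.

1.126 nats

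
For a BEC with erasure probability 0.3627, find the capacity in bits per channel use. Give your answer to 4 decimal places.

0.6373 bits

Binary erasure channel: capacity C = 1 − ε.
C = 1 − 0.3627 = 0.6373 bits per channel use.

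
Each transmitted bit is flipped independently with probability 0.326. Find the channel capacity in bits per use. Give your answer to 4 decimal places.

0.0892 bits

Binary symmetric channel: C = 1 − h₂(ε) where h₂ is the binary entropy function.
h₂(0.326) = −0.326·log₂0.326 − 0.674·log₂0.674 = 0.9108.
C = 1 − 0.9108 = 0.0892 bits per channel use.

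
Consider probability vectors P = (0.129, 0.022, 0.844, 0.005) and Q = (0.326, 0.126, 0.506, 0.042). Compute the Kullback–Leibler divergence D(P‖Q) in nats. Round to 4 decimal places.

D(P‖Q) = Σ p·ln(p/q).
  0.129·ln(0.129/0.326) = -0.11959
  0.022·ln(0.022/0.126) = -0.03840
  0.844·ln(0.844/0.506) = 0.43180
  0.005·ln(0.005/0.042) = -0.01064
D(P‖Q) = 0.2632 nats.

0.2632 nats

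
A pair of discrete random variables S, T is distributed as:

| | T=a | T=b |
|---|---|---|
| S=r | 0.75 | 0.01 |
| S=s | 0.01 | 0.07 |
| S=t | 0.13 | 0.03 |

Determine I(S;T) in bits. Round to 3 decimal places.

Marginals: p(S) = (0.7600, 0.0800, 0.1600), p(T) = (0.8900, 0.1100).
I(S;T) = H(S) + H(T) − H(S,T).
H(S) = 1.0154, H(T) = 0.4999, H(S,T) = 1.2471.
I(S;T) = 1.0154 + 0.4999 − 1.2471 = 0.268 bits.

0.268 bits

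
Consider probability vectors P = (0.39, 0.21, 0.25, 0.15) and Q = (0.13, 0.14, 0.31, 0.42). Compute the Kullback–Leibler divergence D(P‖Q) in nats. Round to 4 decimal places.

0.3054 nats

D(P‖Q) = Σ p·ln(p/q).
  0.39·ln(0.39/0.13) = 0.42846
  0.21·ln(0.21/0.14) = 0.08515
  0.25·ln(0.25/0.31) = -0.05378
  0.15·ln(0.15/0.42) = -0.15444
D(P‖Q) = 0.3054 nats.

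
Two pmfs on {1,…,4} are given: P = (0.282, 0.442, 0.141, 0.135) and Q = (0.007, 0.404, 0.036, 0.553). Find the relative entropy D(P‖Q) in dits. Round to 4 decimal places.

0.4708 dits

D(P‖Q) = Σ p·log₁₀(p/q).
  0.282·log₁₀(0.282/0.007) = 0.45265
  0.442·log₁₀(0.442/0.404) = 0.01726
  0.141·log₁₀(0.141/0.036) = 0.08360
  0.135·log₁₀(0.135/0.553) = -0.08267
D(P‖Q) = 0.4708 dits.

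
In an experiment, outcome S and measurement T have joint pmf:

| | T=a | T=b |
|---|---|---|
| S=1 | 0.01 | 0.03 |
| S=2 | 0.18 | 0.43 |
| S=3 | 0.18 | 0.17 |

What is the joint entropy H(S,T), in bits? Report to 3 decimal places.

H(S,T) = −Σ p(x,y)·log₂ p(x,y) over all 6 cells.
  cell (1,a): −0.01·log₂0.01 = 0.0664
  cell (1,b): −0.03·log₂0.03 = 0.1518
  cell (2,a): −0.18·log₂0.18 = 0.4453
  cell (2,b): −0.43·log₂0.43 = 0.5236
  cell (3,a): −0.18·log₂0.18 = 0.4453
  cell (3,b): −0.17·log₂0.17 = 0.4346
Sum = 2.067 bits.

2.067 bits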